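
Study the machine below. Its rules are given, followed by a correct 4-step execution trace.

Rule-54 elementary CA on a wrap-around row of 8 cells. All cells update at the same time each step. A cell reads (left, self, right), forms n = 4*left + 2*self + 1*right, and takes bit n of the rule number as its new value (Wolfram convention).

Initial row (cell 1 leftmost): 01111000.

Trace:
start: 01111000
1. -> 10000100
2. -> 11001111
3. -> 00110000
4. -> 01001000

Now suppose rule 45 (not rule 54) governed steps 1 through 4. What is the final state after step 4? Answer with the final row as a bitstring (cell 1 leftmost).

01101100

(re-executing steps 1..4 under rule 45; state before step 1: 01111000)
1. -> 01000011
2. -> 11011010
3. -> 10110111
4. -> 01101100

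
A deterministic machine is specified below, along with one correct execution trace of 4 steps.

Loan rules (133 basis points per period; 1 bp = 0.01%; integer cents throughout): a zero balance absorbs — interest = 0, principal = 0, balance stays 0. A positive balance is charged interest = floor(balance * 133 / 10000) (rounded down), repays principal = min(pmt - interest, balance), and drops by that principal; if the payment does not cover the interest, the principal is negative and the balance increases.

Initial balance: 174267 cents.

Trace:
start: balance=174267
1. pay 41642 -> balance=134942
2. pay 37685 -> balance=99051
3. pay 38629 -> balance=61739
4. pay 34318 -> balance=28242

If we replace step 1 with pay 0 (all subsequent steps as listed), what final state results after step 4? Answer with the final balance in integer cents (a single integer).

71567

(re-executing from step 1 with the substitution; state before step 1: balance=174267)
1. pay 0 -> balance=176584
2. pay 37685 -> balance=141247
3. pay 38629 -> balance=104496
4. pay 34318 -> balance=71567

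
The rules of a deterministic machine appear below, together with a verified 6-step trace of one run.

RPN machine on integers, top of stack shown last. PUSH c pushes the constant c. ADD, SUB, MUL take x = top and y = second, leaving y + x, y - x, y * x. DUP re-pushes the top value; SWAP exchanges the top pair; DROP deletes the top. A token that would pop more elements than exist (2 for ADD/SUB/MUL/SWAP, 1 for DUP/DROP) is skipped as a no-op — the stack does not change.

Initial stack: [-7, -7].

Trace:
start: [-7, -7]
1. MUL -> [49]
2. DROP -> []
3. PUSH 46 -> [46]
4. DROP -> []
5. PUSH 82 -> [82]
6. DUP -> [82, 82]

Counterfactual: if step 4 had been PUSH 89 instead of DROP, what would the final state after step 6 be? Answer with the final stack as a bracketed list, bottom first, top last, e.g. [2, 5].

(re-executing from step 4 with the substitution; state before step 4: [46])
4. PUSH 89 -> [46, 89]
5. PUSH 82 -> [46, 89, 82]
6. DUP -> [46, 89, 82, 82]

[46, 89, 82, 82]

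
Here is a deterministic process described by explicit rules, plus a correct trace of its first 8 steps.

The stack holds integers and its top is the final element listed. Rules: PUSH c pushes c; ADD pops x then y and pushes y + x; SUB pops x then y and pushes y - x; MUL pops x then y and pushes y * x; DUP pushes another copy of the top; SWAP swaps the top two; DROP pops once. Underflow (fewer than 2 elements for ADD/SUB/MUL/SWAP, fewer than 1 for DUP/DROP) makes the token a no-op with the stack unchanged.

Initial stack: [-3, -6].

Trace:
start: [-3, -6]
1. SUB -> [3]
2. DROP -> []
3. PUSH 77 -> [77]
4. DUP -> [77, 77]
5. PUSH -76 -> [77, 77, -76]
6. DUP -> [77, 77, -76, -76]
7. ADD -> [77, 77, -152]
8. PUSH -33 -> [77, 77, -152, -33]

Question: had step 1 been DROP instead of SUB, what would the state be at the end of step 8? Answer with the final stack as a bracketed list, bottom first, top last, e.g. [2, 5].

(re-executing from step 1 with the substitution; state before step 1: [-3, -6])
1. DROP -> [-3]
2. DROP -> []
3. PUSH 77 -> [77]
4. DUP -> [77, 77]
5. PUSH -76 -> [77, 77, -76]
6. DUP -> [77, 77, -76, -76]
7. ADD -> [77, 77, -152]
8. PUSH -33 -> [77, 77, -152, -33]

[77, 77, -152, -33]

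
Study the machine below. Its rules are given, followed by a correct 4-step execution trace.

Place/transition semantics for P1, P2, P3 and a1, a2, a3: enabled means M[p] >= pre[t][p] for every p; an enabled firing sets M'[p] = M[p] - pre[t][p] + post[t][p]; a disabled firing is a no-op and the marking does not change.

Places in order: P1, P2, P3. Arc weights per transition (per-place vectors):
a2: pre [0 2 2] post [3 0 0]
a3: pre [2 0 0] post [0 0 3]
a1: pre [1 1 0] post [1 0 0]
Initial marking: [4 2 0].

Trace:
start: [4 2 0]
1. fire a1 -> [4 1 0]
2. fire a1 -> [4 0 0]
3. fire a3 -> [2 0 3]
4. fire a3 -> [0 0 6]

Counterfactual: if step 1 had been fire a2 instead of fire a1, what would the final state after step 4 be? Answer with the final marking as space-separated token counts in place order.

(re-executing from step 1 with the substitution; state before step 1: [4 2 0])
1. fire a2 -> [4 2 0]
2. fire a1 -> [4 1 0]
3. fire a3 -> [2 1 3]
4. fire a3 -> [0 1 6]

0 1 6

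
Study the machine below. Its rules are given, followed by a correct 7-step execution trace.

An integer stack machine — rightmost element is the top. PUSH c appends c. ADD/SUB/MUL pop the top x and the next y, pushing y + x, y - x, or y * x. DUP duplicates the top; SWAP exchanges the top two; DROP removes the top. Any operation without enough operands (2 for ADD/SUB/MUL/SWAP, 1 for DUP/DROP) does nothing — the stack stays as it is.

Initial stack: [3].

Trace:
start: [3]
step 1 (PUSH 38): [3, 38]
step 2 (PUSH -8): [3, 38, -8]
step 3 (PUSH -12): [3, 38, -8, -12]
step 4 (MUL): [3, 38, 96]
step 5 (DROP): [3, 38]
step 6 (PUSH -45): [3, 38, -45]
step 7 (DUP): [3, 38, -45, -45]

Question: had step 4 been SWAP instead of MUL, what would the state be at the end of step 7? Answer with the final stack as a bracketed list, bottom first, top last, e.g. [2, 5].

(re-executing from step 4 with the substitution; state before step 4: [3, 38, -8, -12])
step 4 (SWAP): [3, 38, -12, -8]
step 5 (DROP): [3, 38, -12]
step 6 (PUSH -45): [3, 38, -12, -45]
step 7 (DUP): [3, 38, -12, -45, -45]

[3, 38, -12, -45, -45]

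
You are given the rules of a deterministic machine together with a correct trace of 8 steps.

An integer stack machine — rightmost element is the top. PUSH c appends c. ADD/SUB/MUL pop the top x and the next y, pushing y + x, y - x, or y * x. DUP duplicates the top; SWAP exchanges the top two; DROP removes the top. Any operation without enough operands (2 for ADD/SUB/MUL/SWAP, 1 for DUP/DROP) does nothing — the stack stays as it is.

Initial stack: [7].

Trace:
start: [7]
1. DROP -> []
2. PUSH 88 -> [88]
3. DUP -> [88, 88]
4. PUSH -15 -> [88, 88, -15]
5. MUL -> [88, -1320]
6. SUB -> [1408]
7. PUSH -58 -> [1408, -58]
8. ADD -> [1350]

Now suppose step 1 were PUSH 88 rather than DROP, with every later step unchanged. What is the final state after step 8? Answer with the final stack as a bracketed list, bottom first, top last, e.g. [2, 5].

(re-executing from step 1 with the substitution; state before step 1: [7])
1. PUSH 88 -> [7, 88]
2. PUSH 88 -> [7, 88, 88]
3. DUP -> [7, 88, 88, 88]
4. PUSH -15 -> [7, 88, 88, 88, -15]
5. MUL -> [7, 88, 88, -1320]
6. SUB -> [7, 88, 1408]
7. PUSH -58 -> [7, 88, 1408, -58]
8. ADD -> [7, 88, 1350]

[7, 88, 1350]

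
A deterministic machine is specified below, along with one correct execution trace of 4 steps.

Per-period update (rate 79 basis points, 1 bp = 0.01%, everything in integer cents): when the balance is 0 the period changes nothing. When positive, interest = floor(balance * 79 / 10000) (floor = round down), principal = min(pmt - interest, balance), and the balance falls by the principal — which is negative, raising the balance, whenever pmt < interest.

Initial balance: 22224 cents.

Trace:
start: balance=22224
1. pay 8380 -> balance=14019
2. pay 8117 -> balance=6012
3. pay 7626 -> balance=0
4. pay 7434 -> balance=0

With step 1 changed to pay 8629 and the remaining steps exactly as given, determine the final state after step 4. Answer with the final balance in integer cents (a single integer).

0

(re-executing from step 1 with the substitution; state before step 1: balance=22224)
1. pay 8629 -> balance=13770
2. pay 8117 -> balance=5761
3. pay 7626 -> balance=0
4. pay 7434 -> balance=0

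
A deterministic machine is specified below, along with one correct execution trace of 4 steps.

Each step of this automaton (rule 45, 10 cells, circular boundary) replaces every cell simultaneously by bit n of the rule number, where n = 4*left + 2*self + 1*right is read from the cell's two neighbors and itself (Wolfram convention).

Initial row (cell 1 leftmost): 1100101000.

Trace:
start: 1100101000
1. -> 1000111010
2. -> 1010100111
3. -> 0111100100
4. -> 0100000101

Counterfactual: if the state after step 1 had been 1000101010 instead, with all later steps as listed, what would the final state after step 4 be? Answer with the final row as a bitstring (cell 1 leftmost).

0100001111

state after step 1 := 1000101010
2. -> 1010111111
3. -> 0111100000
4. -> 0100001111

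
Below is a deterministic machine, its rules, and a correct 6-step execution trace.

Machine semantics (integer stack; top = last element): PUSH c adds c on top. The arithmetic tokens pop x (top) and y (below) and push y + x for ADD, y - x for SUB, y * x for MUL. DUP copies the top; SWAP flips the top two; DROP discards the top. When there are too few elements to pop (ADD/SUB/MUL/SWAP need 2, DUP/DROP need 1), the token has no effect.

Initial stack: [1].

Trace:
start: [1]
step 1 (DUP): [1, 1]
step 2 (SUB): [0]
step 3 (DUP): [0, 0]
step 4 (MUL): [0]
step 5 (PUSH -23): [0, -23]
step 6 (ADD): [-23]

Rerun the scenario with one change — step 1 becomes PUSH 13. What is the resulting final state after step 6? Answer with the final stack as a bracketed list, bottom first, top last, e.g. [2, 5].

[121]

(re-executing from step 1 with the substitution; state before step 1: [1])
step 1 (PUSH 13): [1, 13]
step 2 (SUB): [-12]
step 3 (DUP): [-12, -12]
step 4 (MUL): [144]
step 5 (PUSH -23): [144, -23]
step 6 (ADD): [121]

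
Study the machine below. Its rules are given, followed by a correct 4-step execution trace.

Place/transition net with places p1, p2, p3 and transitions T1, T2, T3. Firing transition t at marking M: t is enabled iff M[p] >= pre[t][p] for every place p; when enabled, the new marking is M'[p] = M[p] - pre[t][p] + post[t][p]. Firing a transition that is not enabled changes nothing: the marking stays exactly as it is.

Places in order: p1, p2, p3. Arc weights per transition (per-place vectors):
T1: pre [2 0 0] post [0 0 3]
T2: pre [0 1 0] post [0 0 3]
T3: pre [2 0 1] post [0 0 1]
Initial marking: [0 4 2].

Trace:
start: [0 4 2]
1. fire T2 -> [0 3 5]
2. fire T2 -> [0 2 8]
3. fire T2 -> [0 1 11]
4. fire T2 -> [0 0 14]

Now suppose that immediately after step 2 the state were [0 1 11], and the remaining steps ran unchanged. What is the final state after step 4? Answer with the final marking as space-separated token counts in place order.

0 0 14

state after step 2 := [0 1 11]
3. fire T2 -> [0 0 14]
4. fire T2 -> [0 0 14]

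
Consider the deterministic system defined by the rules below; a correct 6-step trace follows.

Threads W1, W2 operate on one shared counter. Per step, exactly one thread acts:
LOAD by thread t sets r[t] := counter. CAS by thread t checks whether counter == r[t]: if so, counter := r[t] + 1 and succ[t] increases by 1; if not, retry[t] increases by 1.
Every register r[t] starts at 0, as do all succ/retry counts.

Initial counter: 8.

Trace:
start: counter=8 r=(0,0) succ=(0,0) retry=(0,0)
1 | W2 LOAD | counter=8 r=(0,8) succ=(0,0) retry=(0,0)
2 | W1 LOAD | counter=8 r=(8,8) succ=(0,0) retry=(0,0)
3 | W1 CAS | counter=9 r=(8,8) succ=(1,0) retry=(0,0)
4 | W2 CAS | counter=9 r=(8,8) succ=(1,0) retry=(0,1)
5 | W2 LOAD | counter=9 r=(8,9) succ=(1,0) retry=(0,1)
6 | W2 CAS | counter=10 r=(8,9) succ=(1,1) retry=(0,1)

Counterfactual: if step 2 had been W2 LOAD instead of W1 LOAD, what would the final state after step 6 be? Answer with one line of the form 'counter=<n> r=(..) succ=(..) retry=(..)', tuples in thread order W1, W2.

(re-executing from step 2 with the substitution; state before step 2: counter=8 r=(0,8) succ=(0,0) retry=(0,0))
2 | W2 LOAD | counter=8 r=(0,8) succ=(0,0) retry=(0,0)
3 | W1 CAS | counter=8 r=(0,8) succ=(0,0) retry=(1,0)
4 | W2 CAS | counter=9 r=(0,8) succ=(0,1) retry=(1,0)
5 | W2 LOAD | counter=9 r=(0,9) succ=(0,1) retry=(1,0)
6 | W2 CAS | counter=10 r=(0,9) succ=(0,2) retry=(1,0)

counter=10 r=(0,9) succ=(0,2) retry=(1,0)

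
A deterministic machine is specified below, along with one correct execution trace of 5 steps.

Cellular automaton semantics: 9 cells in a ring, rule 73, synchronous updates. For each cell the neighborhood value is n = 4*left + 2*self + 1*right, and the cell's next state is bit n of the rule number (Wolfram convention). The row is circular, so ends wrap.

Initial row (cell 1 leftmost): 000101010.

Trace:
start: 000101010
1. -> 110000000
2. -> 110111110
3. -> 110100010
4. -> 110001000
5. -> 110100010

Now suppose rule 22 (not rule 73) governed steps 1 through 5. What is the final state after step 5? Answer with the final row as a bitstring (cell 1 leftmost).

(re-executing steps 1..5 under rule 22; state before step 1: 000101010)
1. -> 001101011
2. -> 110001000
3. -> 001011101
4. -> 111000001
5. -> 000100010

000100010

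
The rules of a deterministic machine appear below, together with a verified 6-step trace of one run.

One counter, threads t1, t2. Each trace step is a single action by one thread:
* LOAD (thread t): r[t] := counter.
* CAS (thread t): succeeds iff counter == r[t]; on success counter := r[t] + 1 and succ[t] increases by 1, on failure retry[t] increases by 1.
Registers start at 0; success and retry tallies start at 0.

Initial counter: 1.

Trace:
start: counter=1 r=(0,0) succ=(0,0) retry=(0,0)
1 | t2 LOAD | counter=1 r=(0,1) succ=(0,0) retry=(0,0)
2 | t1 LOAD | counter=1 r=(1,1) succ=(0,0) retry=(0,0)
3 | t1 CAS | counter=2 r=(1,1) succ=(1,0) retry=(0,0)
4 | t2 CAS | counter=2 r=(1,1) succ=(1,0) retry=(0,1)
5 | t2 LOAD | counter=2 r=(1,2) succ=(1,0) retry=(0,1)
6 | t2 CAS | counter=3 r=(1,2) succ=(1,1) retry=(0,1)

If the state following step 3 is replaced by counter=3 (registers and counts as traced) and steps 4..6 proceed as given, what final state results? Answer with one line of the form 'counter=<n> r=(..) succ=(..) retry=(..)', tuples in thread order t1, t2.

state after step 3 := counter=3 r=(1,1) succ=(1,0) retry=(0,0)
4 | t2 CAS | counter=3 r=(1,1) succ=(1,0) retry=(0,1)
5 | t2 LOAD | counter=3 r=(1,3) succ=(1,0) retry=(0,1)
6 | t2 CAS | counter=4 r=(1,3) succ=(1,1) retry=(0,1)

counter=4 r=(1,3) succ=(1,1) retry=(0,1)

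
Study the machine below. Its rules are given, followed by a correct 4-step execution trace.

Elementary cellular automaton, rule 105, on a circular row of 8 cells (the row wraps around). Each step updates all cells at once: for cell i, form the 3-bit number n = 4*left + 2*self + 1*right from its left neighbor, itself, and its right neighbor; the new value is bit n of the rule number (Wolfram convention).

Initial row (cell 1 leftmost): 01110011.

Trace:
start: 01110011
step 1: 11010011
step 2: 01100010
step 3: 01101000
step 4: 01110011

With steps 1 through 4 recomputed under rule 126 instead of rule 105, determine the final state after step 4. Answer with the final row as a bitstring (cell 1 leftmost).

11111101

(re-executing steps 1..4 under rule 126; state before step 1: 01110011)
step 1: 11011111
step 2: 01110000
step 3: 11011000
step 4: 11111101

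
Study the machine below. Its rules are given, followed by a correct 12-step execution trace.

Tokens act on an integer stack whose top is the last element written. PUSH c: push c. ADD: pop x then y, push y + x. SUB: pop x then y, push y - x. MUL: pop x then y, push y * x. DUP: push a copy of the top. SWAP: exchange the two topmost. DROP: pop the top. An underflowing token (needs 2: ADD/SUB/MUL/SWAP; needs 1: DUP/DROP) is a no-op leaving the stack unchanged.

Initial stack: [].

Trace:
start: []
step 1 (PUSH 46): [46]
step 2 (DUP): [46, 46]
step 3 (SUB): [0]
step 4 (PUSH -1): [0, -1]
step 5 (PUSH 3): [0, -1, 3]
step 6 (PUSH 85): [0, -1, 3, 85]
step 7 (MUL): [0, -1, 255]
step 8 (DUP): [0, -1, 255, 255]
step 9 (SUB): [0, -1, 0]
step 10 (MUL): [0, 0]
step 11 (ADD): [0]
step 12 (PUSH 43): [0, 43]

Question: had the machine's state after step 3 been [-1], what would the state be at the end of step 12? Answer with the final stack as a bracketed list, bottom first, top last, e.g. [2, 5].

[-1, 43]

state after step 3 := [-1]
step 4 (PUSH -1): [-1, -1]
step 5 (PUSH 3): [-1, -1, 3]
step 6 (PUSH 85): [-1, -1, 3, 85]
step 7 (MUL): [-1, -1, 255]
step 8 (DUP): [-1, -1, 255, 255]
step 9 (SUB): [-1, -1, 0]
step 10 (MUL): [-1, 0]
step 11 (ADD): [-1]
step 12 (PUSH 43): [-1, 43]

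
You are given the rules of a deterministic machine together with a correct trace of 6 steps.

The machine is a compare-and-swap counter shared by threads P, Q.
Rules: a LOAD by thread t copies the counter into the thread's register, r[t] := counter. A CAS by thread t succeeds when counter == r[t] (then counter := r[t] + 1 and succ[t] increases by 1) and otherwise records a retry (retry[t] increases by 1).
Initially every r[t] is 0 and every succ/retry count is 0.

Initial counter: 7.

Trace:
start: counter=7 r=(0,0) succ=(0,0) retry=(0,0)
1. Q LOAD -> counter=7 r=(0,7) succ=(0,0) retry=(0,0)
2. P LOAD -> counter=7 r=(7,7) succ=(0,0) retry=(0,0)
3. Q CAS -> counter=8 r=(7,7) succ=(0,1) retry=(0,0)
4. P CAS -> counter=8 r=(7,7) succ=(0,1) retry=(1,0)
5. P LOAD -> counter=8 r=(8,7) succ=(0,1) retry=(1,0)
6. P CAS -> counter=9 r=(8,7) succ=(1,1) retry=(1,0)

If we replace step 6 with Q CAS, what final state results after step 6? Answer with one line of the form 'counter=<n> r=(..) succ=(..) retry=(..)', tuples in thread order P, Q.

(re-executing from step 6 with the substitution; state before step 6: counter=8 r=(8,7) succ=(0,1) retry=(1,0))
6. Q CAS -> counter=8 r=(8,7) succ=(0,1) retry=(1,1)

counter=8 r=(8,7) succ=(0,1) retry=(1,1)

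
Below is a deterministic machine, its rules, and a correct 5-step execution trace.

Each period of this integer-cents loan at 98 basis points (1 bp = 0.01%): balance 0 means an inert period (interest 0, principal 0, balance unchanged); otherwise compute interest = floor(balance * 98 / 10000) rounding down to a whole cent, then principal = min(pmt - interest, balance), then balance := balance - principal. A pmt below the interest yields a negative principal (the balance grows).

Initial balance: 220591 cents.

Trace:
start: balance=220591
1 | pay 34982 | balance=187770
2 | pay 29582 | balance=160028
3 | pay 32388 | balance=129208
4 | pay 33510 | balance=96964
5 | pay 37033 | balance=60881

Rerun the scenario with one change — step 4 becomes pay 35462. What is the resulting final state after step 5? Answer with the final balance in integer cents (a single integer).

58910

(re-executing from step 4 with the substitution; state before step 4: balance=129208)
4 | pay 35462 | balance=95012
5 | pay 37033 | balance=58910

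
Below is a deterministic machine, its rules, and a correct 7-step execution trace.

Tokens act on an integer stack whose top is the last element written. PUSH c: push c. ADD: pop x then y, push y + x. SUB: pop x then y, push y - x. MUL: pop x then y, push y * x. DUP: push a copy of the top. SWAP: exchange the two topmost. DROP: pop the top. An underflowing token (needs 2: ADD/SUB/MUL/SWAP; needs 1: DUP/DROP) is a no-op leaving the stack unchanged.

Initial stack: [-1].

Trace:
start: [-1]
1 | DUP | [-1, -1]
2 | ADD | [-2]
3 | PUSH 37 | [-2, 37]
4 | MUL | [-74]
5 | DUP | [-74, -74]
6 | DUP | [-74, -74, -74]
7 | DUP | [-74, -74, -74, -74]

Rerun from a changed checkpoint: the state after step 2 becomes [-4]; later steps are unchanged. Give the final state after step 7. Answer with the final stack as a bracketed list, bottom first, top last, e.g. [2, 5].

state after step 2 := [-4]
3 | PUSH 37 | [-4, 37]
4 | MUL | [-148]
5 | DUP | [-148, -148]
6 | DUP | [-148, -148, -148]
7 | DUP | [-148, -148, -148, -148]

[-148, -148, -148, -148]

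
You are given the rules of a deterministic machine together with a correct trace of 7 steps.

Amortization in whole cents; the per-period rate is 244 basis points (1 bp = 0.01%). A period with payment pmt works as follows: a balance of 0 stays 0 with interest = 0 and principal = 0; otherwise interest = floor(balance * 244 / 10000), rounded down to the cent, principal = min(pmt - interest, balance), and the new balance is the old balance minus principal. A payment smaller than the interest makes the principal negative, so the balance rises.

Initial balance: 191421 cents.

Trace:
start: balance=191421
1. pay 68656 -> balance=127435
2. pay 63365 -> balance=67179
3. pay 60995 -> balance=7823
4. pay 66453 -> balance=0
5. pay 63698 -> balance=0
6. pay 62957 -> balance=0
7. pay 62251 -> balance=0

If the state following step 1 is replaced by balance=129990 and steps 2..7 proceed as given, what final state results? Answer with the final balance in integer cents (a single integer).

0

state after step 1 := balance=129990
2. pay 63365 -> balance=69796
3. pay 60995 -> balance=10504
4. pay 66453 -> balance=0
5. pay 63698 -> balance=0
6. pay 62957 -> balance=0
7. pay 62251 -> balance=0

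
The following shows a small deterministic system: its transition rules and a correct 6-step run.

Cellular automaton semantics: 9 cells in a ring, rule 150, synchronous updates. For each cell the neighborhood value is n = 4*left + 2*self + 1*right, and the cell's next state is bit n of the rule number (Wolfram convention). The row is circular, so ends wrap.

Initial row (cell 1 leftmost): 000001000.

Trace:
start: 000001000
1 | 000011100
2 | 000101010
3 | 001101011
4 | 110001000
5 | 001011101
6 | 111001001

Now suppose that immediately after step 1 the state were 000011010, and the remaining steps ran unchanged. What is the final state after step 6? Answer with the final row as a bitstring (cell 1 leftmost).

001110000

state after step 1 := 000011010
2 | 000100011
3 | 101110100
4 | 100100111
5 | 011111011
6 | 001110000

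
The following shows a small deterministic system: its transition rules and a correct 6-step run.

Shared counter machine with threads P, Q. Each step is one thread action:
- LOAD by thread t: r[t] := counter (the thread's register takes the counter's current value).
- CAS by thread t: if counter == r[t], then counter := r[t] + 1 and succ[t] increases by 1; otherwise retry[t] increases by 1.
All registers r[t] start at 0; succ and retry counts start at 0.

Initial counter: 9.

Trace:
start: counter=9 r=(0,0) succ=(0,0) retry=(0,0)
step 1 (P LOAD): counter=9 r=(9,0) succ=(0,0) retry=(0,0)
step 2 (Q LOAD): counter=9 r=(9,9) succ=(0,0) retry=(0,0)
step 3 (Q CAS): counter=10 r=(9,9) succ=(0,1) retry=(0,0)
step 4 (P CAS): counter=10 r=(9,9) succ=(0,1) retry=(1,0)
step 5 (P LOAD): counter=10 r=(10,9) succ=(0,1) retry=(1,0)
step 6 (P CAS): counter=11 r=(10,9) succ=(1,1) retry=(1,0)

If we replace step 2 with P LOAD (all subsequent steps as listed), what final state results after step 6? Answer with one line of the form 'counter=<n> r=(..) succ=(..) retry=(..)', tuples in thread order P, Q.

counter=11 r=(10,0) succ=(2,0) retry=(0,1)

(re-executing from step 2 with the substitution; state before step 2: counter=9 r=(9,0) succ=(0,0) retry=(0,0))
step 2 (P LOAD): counter=9 r=(9,0) succ=(0,0) retry=(0,0)
step 3 (Q CAS): counter=9 r=(9,0) succ=(0,0) retry=(0,1)
step 4 (P CAS): counter=10 r=(9,0) succ=(1,0) retry=(0,1)
step 5 (P LOAD): counter=10 r=(10,0) succ=(1,0) retry=(0,1)
step 6 (P CAS): counter=11 r=(10,0) succ=(2,0) retry=(0,1)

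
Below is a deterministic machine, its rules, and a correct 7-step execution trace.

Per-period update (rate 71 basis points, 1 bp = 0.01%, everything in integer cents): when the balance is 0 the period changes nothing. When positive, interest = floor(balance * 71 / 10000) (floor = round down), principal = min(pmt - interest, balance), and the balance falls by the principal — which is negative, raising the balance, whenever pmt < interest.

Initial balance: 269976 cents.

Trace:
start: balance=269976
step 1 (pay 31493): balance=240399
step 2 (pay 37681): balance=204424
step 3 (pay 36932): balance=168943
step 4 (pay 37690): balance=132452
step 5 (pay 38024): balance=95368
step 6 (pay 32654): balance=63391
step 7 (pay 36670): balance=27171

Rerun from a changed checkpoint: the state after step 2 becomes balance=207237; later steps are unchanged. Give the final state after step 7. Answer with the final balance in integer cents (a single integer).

state after step 2 := balance=207237
step 3 (pay 36932): balance=171776
step 4 (pay 37690): balance=135305
step 5 (pay 38024): balance=98241
step 6 (pay 32654): balance=66284
step 7 (pay 36670): balance=30084

30084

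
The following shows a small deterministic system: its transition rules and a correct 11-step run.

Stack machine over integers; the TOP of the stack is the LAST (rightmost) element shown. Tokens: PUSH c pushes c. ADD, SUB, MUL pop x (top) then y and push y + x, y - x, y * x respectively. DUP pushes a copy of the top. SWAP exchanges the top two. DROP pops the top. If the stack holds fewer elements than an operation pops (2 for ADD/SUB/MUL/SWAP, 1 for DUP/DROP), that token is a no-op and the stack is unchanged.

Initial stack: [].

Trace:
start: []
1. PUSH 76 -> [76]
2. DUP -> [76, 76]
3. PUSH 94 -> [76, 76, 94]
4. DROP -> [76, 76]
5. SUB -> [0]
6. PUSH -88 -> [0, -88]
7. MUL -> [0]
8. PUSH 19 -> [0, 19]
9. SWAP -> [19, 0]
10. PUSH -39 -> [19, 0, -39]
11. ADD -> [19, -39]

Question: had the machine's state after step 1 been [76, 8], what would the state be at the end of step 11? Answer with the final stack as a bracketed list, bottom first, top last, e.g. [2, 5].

[76, 19, -39]

state after step 1 := [76, 8]
2. DUP -> [76, 8, 8]
3. PUSH 94 -> [76, 8, 8, 94]
4. DROP -> [76, 8, 8]
5. SUB -> [76, 0]
6. PUSH -88 -> [76, 0, -88]
7. MUL -> [76, 0]
8. PUSH 19 -> [76, 0, 19]
9. SWAP -> [76, 19, 0]
10. PUSH -39 -> [76, 19, 0, -39]
11. ADD -> [76, 19, -39]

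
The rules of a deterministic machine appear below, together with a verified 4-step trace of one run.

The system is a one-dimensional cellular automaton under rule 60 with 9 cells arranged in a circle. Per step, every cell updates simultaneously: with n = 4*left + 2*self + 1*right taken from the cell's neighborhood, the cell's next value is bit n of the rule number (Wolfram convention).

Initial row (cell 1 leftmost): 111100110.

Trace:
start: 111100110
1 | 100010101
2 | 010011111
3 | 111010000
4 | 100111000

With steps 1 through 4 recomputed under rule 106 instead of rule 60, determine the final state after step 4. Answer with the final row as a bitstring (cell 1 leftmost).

101101010

(re-executing steps 1..4 under rule 106; state before step 1: 111100110)
1 | 100101111
2 | 101011000
3 | 010111001
4 | 101101010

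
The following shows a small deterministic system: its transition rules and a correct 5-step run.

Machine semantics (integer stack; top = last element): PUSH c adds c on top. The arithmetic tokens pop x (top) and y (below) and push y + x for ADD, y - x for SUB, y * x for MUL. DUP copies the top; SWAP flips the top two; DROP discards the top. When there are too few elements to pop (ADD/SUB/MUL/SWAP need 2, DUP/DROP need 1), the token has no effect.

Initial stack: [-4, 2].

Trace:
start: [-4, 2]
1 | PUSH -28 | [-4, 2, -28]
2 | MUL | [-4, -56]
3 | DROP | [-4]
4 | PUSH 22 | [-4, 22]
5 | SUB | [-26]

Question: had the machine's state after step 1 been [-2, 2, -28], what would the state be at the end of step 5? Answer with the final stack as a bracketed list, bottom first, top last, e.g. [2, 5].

state after step 1 := [-2, 2, -28]
2 | MUL | [-2, -56]
3 | DROP | [-2]
4 | PUSH 22 | [-2, 22]
5 | SUB | [-24]

[-24]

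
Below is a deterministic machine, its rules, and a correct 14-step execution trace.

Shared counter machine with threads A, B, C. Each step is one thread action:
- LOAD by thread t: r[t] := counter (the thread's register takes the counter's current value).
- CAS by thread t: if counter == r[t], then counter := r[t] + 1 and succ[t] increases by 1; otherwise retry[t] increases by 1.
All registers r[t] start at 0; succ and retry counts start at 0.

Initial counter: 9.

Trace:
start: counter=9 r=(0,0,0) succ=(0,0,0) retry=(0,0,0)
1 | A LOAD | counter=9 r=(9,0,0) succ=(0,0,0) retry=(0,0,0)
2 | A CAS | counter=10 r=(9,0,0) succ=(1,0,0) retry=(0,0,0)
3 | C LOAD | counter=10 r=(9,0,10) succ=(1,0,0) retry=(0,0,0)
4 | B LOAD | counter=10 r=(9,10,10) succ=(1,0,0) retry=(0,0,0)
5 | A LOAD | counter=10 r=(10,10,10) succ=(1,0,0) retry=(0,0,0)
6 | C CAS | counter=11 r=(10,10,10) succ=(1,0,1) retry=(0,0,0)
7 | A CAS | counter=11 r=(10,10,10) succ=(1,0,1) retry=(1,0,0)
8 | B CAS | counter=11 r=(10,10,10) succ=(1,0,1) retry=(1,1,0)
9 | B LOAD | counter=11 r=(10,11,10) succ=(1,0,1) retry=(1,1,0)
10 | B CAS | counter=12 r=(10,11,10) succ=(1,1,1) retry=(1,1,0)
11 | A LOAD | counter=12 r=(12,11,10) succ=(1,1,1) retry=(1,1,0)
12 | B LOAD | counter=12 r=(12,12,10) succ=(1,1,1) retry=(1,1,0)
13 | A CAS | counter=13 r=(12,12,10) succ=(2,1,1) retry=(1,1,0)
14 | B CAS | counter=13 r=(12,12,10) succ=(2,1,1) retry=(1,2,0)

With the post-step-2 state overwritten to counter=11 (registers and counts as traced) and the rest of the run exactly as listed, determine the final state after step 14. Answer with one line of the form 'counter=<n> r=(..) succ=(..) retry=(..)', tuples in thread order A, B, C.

state after step 2 := counter=11 r=(9,0,0) succ=(1,0,0) retry=(0,0,0)
3 | C LOAD | counter=11 r=(9,0,11) succ=(1,0,0) retry=(0,0,0)
4 | B LOAD | counter=11 r=(9,11,11) succ=(1,0,0) retry=(0,0,0)
5 | A LOAD | counter=11 r=(11,11,11) succ=(1,0,0) retry=(0,0,0)
6 | C CAS | counter=12 r=(11,11,11) succ=(1,0,1) retry=(0,0,0)
7 | A CAS | counter=12 r=(11,11,11) succ=(1,0,1) retry=(1,0,0)
8 | B CAS | counter=12 r=(11,11,11) succ=(1,0,1) retry=(1,1,0)
9 | B LOAD | counter=12 r=(11,12,11) succ=(1,0,1) retry=(1,1,0)
10 | B CAS | counter=13 r=(11,12,11) succ=(1,1,1) retry=(1,1,0)
11 | A LOAD | counter=13 r=(13,12,11) succ=(1,1,1) retry=(1,1,0)
12 | B LOAD | counter=13 r=(13,13,11) succ=(1,1,1) retry=(1,1,0)
13 | A CAS | counter=14 r=(13,13,11) succ=(2,1,1) retry=(1,1,0)
14 | B CAS | counter=14 r=(13,13,11) succ=(2,1,1) retry=(1,2,0)

counter=14 r=(13,13,11) succ=(2,1,1) retry=(1,2,0)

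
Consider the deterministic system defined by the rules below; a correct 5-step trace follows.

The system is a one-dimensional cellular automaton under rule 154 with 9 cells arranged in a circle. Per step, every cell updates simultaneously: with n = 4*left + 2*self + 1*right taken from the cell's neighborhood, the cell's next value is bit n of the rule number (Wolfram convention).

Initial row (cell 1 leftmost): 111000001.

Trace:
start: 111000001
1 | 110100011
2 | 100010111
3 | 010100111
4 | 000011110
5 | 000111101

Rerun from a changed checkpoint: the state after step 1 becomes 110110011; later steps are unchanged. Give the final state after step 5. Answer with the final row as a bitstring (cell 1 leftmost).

100111101

state after step 1 := 110110011
2 | 100101111
3 | 011001111
4 | 010111110
5 | 100111101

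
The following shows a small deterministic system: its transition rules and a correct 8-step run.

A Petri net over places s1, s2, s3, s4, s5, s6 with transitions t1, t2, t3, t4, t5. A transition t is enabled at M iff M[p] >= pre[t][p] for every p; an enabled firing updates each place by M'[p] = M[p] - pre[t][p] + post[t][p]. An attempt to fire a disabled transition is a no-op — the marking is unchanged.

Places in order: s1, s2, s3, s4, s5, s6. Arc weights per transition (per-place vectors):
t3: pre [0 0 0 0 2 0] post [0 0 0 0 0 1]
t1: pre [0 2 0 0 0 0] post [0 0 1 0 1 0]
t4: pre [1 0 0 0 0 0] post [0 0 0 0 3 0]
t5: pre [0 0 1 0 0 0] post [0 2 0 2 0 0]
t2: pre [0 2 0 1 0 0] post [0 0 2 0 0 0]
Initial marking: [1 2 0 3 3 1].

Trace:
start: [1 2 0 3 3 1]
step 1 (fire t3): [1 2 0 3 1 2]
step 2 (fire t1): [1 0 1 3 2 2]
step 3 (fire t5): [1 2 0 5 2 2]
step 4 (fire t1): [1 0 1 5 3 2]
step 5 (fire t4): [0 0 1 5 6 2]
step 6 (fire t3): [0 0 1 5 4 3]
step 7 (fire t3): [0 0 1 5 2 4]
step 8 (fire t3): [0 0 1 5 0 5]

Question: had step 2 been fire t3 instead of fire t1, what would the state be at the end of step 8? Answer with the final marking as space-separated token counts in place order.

(re-executing from step 2 with the substitution; state before step 2: [1 2 0 3 1 2])
step 2 (fire t3): [1 2 0 3 1 2]
step 3 (fire t5): [1 2 0 3 1 2]
step 4 (fire t1): [1 0 1 3 2 2]
step 5 (fire t4): [0 0 1 3 5 2]
step 6 (fire t3): [0 0 1 3 3 3]
step 7 (fire t3): [0 0 1 3 1 4]
step 8 (fire t3): [0 0 1 3 1 4]

0 0 1 3 1 4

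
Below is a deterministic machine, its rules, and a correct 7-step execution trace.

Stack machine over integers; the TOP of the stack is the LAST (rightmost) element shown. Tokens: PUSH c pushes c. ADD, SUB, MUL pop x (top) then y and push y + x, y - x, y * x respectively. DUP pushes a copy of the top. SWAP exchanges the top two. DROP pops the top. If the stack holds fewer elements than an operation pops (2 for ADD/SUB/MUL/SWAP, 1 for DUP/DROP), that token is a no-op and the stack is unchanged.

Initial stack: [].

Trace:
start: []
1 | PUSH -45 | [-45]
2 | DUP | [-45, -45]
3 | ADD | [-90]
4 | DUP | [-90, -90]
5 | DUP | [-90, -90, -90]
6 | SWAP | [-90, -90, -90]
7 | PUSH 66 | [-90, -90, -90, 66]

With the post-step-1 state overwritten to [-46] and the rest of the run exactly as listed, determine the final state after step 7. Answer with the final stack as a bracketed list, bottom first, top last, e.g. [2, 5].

[-92, -92, -92, 66]

state after step 1 := [-46]
2 | DUP | [-46, -46]
3 | ADD | [-92]
4 | DUP | [-92, -92]
5 | DUP | [-92, -92, -92]
6 | SWAP | [-92, -92, -92]
7 | PUSH 66 | [-92, -92, -92, 66]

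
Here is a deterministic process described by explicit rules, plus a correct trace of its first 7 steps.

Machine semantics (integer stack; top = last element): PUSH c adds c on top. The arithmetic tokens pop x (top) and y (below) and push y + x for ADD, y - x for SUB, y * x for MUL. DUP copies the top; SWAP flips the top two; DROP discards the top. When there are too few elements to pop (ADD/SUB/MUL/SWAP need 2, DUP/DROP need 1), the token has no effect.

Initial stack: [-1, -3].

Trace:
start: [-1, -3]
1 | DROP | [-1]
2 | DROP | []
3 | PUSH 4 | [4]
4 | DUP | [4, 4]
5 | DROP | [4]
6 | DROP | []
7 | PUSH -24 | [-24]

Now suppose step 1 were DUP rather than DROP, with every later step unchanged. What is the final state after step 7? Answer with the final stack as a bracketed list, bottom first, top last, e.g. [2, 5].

(re-executing from step 1 with the substitution; state before step 1: [-1, -3])
1 | DUP | [-1, -3, -3]
2 | DROP | [-1, -3]
3 | PUSH 4 | [-1, -3, 4]
4 | DUP | [-1, -3, 4, 4]
5 | DROP | [-1, -3, 4]
6 | DROP | [-1, -3]
7 | PUSH -24 | [-1, -3, -24]

[-1, -3, -24]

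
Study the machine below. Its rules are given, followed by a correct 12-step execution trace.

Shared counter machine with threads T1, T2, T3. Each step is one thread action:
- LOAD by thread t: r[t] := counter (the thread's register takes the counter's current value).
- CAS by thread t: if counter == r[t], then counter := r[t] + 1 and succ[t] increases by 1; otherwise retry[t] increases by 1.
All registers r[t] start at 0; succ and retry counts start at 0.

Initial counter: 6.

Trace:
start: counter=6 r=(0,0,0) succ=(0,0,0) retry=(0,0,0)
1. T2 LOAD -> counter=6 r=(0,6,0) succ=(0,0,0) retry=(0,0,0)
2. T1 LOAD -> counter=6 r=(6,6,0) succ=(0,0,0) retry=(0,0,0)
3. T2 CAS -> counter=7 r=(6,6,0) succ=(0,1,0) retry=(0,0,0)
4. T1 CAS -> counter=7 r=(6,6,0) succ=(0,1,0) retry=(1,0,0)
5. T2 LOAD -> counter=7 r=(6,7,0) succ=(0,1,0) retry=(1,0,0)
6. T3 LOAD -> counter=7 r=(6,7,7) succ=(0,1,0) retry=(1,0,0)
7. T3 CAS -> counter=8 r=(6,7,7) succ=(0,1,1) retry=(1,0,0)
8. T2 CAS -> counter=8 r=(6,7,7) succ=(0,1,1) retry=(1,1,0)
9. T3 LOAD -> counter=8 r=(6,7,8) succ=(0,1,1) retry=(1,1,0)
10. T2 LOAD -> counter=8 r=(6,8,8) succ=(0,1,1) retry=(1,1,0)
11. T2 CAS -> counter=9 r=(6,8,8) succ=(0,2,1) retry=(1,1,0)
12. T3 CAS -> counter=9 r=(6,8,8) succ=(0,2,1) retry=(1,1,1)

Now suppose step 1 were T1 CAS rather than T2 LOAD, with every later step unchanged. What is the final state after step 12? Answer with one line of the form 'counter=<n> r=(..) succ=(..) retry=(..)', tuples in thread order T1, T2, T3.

(re-executing from step 1 with the substitution; state before step 1: counter=6 r=(0,0,0) succ=(0,0,0) retry=(0,0,0))
1. T1 CAS -> counter=6 r=(0,0,0) succ=(0,0,0) retry=(1,0,0)
2. T1 LOAD -> counter=6 r=(6,0,0) succ=(0,0,0) retry=(1,0,0)
3. T2 CAS -> counter=6 r=(6,0,0) succ=(0,0,0) retry=(1,1,0)
4. T1 CAS -> counter=7 r=(6,0,0) succ=(1,0,0) retry=(1,1,0)
5. T2 LOAD -> counter=7 r=(6,7,0) succ=(1,0,0) retry=(1,1,0)
6. T3 LOAD -> counter=7 r=(6,7,7) succ=(1,0,0) retry=(1,1,0)
7. T3 CAS -> counter=8 r=(6,7,7) succ=(1,0,1) retry=(1,1,0)
8. T2 CAS -> counter=8 r=(6,7,7) succ=(1,0,1) retry=(1,2,0)
9. T3 LOAD -> counter=8 r=(6,7,8) succ=(1,0,1) retry=(1,2,0)
10. T2 LOAD -> counter=8 r=(6,8,8) succ=(1,0,1) retry=(1,2,0)
11. T2 CAS -> counter=9 r=(6,8,8) succ=(1,1,1) retry=(1,2,0)
12. T3 CAS -> counter=9 r=(6,8,8) succ=(1,1,1) retry=(1,2,1)

counter=9 r=(6,8,8) succ=(1,1,1) retry=(1,2,1)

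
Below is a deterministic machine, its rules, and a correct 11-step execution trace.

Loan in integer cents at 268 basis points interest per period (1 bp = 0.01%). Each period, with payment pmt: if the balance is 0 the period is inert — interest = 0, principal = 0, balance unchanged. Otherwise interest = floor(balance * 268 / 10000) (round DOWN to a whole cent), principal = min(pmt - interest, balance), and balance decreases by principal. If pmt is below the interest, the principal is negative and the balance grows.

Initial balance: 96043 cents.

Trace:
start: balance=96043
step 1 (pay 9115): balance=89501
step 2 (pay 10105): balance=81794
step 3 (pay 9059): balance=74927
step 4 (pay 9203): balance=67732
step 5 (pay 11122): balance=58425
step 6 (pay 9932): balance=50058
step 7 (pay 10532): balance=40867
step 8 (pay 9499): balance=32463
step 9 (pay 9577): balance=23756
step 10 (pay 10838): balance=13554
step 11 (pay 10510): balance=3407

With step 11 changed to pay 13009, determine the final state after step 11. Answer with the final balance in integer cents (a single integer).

(re-executing from step 11 with the substitution; state before step 11: balance=13554)
step 11 (pay 13009): balance=908

908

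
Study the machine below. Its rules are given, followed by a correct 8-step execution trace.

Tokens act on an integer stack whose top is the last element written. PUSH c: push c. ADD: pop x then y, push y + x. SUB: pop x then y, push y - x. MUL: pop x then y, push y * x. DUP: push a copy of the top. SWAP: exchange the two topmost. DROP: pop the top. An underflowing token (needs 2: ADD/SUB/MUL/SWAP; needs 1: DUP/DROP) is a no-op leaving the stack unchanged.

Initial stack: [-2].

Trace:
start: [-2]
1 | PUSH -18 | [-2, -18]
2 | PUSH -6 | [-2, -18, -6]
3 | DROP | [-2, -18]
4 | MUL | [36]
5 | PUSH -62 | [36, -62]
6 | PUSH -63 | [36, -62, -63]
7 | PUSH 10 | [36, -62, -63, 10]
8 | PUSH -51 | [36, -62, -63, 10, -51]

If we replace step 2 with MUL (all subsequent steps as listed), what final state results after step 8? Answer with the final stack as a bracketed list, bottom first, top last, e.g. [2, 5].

[-62, -63, 10, -51]

(re-executing from step 2 with the substitution; state before step 2: [-2, -18])
2 | MUL | [36]
3 | DROP | []
4 | MUL | []
5 | PUSH -62 | [-62]
6 | PUSH -63 | [-62, -63]
7 | PUSH 10 | [-62, -63, 10]
8 | PUSH -51 | [-62, -63, 10, -51]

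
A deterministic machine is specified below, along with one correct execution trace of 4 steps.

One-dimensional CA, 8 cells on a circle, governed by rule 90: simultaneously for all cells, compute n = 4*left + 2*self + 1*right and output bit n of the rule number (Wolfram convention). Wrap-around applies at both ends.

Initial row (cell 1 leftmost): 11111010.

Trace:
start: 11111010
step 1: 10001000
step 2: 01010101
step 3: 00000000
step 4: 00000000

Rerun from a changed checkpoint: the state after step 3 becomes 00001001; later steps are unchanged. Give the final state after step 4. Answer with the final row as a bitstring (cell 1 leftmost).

10010110

state after step 3 := 00001001
step 4: 10010110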